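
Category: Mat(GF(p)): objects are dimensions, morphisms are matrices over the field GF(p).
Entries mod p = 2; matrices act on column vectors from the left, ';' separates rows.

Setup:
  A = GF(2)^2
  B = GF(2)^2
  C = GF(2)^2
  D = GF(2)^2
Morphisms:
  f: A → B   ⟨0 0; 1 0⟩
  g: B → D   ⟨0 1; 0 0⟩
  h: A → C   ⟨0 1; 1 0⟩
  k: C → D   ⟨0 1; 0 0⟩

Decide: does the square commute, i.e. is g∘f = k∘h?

Path 1 = f;g:
  e0=[1,0] f→[0,1] g→[1,0]
  e1=[0,1] f→[0,0] g→[0,0]
  ⟦path⟧₁ = ⟨1 0; 0 0⟩
Path 2 = h;k:
  e0=[1,0] h→[0,1] k→[1,0]
  e1=[0,1] h→[1,0] k→[0,0]
  ⟦path⟧₂ = ⟨1 0; 0 0⟩
Equal? same morphism ✓

Answer: COMMUTES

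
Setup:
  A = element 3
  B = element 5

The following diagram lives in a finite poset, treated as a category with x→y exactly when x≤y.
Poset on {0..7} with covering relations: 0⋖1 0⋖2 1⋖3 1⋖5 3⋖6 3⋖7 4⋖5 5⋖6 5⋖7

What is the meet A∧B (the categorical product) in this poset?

Answer: A∧B = 1

Work:
{x : x≤A ∧ x≤B} = {0,1}  (A=3, B=5)
  0 ≤ 1
  1 ≤ 1
glb = 1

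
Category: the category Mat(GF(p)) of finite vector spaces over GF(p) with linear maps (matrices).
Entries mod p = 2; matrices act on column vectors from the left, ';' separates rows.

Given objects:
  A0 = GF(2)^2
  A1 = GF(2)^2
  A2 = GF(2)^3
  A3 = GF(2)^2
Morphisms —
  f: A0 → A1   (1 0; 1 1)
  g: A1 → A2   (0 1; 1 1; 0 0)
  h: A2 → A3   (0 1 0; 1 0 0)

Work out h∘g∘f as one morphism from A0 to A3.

  e0=(1,0) f→(1,1) g→(1,0,0) h→(0,1)
  e1=(0,1) f→(0,1) g→(1,1,0) h→(1,1)
result: (0 1; 1 1)

Answer: (0 1; 1 1)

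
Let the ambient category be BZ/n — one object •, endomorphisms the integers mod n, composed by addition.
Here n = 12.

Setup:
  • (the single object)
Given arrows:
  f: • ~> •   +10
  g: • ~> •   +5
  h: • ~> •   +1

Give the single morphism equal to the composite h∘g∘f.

Answer: +4

Trace:
  0 +10≡10 +5≡3 +1≡4  (mod 12)
⟦path⟧: +4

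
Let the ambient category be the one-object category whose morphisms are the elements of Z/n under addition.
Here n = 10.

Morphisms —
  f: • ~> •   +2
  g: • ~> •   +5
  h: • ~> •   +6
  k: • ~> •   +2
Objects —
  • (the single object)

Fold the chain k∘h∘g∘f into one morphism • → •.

Answer: +5

Trace:
  0 +2≡2 +5≡7 +6≡3 +2≡5  (mod 10)
⟦path⟧: +5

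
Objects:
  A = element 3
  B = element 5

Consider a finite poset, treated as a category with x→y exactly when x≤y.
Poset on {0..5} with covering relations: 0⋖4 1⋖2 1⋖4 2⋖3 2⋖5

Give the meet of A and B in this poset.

Lower bounds of A=3 and B=5: {1,2}
  1 ≤ 2
  2 ≤ 2
glb = 2

Answer: A∧B = 2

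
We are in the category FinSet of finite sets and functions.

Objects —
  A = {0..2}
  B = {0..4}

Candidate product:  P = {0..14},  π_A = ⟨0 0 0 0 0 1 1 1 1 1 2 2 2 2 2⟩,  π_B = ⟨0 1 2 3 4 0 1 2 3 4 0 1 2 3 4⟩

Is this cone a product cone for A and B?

Answer: VALID PRODUCT

Trace:
|A|·|B| = 3·5 = 15;  |P| = 15
Check the pairing map k ↦ (π_A(k), π_B(k)):
  0 ↦ (0,0)
  1 ↦ (0,1)
  2 ↦ (0,2)
  3 ↦ (0,3)
  4 ↦ (0,4)
  5 ↦ (1,0)
  6 ↦ (1,1)
  7 ↦ (1,2)
  8 ↦ (1,3)
  9 ↦ (1,4)
  10 ↦ (2,0)
  11 ↦ (2,1)
  12 ↦ (2,2)
  13 ↦ (2,3)
  14 ↦ (2,4)
distinct pairs in image: 15 / 15 needed
  → bijection onto A×B; projections well-typed.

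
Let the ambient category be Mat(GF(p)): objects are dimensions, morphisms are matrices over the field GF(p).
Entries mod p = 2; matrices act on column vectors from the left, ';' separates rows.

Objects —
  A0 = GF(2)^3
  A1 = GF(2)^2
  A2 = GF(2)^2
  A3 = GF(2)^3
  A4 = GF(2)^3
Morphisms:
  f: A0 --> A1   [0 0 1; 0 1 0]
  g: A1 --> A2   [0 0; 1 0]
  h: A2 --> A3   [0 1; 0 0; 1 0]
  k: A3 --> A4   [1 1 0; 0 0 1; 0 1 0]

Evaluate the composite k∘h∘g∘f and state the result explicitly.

Answer: [0 0 1; 0 0 0; 0 0 0]

Work:
  e0=⟨1,0,0⟩ f-->⟨0,0⟩ g-->⟨0,0⟩ h-->⟨0,0,0⟩ k-->⟨0,0,0⟩
  e1=⟨0,1,0⟩ f-->⟨0,1⟩ g-->⟨0,0⟩ h-->⟨0,0,0⟩ k-->⟨0,0,0⟩
  e2=⟨0,0,1⟩ f-->⟨1,0⟩ g-->⟨0,1⟩ h-->⟨1,0,0⟩ k-->⟨1,0,0⟩
composite: [0 0 1; 0 0 0; 0 0 0]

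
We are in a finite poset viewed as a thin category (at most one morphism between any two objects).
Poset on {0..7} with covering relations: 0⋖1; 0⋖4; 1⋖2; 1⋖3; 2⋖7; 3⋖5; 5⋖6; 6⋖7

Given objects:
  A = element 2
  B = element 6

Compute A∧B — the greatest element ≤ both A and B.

Common predecessors of 2,6: {0,1}
  0 ≤ 1
  1 ≤ 1
glb = 1

Answer: A∧B = 1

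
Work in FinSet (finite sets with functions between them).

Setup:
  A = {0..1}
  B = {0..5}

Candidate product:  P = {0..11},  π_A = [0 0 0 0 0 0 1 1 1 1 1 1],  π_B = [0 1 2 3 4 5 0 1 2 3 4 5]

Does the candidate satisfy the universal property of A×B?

Answer: VALID PRODUCT

Work:
|A|·|B| = 2·6 = 12;  |P| = 12
Check the pairing map k ↦ (π_A(k), π_B(k)):
  0 ↦ (0,0)
  1 ↦ (0,1)
  2 ↦ (0,2)
  3 ↦ (0,3)
  4 ↦ (0,4)
  5 ↦ (0,5)
  6 ↦ (1,0)
  7 ↦ (1,1)
  8 ↦ (1,2)
  9 ↦ (1,3)
  10 ↦ (1,4)
  11 ↦ (1,5)
distinct pairs in image: 12 / 12 needed
  → bijection onto A×B; projections well-typed.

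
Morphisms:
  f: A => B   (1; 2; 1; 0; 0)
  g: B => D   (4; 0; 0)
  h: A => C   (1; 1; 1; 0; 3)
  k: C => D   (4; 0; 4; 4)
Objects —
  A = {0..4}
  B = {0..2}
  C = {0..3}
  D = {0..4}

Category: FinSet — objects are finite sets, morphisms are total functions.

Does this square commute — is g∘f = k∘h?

Answer: COMMUTES

Trace:
1) trace f;g:
  0 f=>1 g=>0
  1 f=>2 g=>0
  2 f=>1 g=>0
  3 f=>0 g=>4
  4 f=>0 g=>4
  composite₁ = (0; 0; 0; 4; 4)
2) trace h;k:
  0 h=>1 k=>0
  1 h=>1 k=>0
  2 h=>1 k=>0
  3 h=>0 k=>4
  4 h=>3 k=>4
  composite₂ = (0; 0; 0; 4; 4)
Equal? same morphism ✓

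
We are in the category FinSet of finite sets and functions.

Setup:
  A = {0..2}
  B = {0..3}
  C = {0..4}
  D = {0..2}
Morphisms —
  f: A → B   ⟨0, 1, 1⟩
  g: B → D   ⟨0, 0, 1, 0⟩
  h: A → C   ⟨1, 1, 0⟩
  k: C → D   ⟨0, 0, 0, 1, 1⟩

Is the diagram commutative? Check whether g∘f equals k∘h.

Path 1 = f;g:
  0 f→0 g→0
  1 f→1 g→0
  2 f→1 g→0
  result₁ = ⟨0, 0, 0⟩
Path 2 = h;k:
  0 h→1 k→0
  1 h→1 k→0
  2 h→0 k→0
  result₂ = ⟨0, 0, 0⟩
Equal? same morphism ✓

Answer: COMMUTES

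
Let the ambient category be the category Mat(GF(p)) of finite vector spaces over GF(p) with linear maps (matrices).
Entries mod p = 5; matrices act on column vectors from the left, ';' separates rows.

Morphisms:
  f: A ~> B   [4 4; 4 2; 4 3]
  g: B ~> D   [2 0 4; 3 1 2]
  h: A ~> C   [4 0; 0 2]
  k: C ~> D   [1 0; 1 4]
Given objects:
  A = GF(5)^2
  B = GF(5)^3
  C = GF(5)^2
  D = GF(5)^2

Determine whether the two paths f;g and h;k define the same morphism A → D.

Answer: DOES NOT COMMUTE

Trace:
1) trace f;g:
  e0=⟨1,0⟩ f~>⟨4,4,4⟩ g~>⟨4,4⟩
  e1=⟨0,1⟩ f~>⟨4,2,3⟩ g~>⟨0,0⟩
  result₁ = [4 0; 4 0]
2) trace h;k:
  e0=⟨1,0⟩ h~>⟨4,0⟩ k~>⟨4,4⟩
  e1=⟨0,1⟩ h~>⟨0,2⟩ k~>⟨0,3⟩
  result₂ = [4 0; 4 3]
Equal? distinct morphisms ✗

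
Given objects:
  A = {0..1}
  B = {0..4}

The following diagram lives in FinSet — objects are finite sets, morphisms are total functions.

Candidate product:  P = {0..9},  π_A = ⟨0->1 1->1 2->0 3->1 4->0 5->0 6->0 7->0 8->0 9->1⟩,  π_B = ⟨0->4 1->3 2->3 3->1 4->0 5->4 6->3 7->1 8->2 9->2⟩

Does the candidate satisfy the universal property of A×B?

Answer: NOT A VALID PRODUCT — duplicate pair at indices 2,6

Derivation:
|A|·|B| = 2·5 = 10;  |P| = 10
Check the pairing map k ↦ (π_A(k), π_B(k)):
  0 -> (1,4)
  1 -> (1,3)
  2 -> (0,3)
  3 -> (1,1)
  4 -> (0,0)
  5 -> (0,4)
  6 -> (0,3)  ✗ repeats pair of k=2
  7 -> (0,1)
  8 -> (0,2)
  9 -> (1,2)
distinct pairs in image: 9 / 10 needed
  → (0,3) hit at k=2 and k=6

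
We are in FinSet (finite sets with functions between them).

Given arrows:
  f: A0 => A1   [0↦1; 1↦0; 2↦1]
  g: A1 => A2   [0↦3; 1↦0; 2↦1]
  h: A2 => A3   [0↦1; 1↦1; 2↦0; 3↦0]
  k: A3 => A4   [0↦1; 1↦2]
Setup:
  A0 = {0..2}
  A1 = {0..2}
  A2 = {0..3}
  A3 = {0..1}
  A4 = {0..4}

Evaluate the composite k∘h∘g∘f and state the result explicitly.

  0 f=>1 g=>0 h=>1 k=>2
  1 f=>0 g=>3 h=>0 k=>1
  2 f=>1 g=>0 h=>1 k=>2
result: [0↦2; 1↦1; 2↦2]

Answer: [0↦2; 1↦1; 2↦2]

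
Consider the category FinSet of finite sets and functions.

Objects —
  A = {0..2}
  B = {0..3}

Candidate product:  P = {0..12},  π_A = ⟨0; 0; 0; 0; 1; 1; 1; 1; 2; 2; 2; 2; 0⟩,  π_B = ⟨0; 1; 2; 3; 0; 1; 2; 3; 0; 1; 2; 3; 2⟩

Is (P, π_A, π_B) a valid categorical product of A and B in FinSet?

|A|·|B| = 3·4 = 12;  |P| = 13
  → cardinalities differ; no bijection possible.

Answer: NOT A VALID PRODUCT — |P|=13 ≠ |A|·|B|=12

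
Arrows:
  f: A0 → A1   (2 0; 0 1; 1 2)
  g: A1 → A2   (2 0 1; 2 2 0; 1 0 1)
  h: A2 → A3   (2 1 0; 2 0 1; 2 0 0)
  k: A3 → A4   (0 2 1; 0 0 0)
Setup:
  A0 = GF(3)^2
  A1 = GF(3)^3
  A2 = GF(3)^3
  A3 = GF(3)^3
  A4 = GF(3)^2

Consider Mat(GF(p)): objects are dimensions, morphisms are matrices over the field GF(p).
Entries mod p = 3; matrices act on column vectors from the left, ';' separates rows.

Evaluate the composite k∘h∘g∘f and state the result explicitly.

  e0=(1,0) f→(2,0,1) g→(2,1,0) h→(2,1,1) k→(0,0)
  e1=(0,1) f→(0,1,2) g→(2,2,2) h→(0,0,1) k→(1,0)
⟦path⟧: (0 1; 0 0)

Answer: (0 1; 0 0)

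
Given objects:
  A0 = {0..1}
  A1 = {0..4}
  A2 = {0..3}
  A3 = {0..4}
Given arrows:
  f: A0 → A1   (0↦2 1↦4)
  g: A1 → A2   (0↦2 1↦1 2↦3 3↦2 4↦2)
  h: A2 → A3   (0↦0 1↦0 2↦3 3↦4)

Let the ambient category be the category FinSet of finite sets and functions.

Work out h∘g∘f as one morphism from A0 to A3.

  0 f→2 g→3 h→4
  1 f→4 g→2 h→3
composite: (0↦4 1↦3)

Answer: (0↦4 1↦3)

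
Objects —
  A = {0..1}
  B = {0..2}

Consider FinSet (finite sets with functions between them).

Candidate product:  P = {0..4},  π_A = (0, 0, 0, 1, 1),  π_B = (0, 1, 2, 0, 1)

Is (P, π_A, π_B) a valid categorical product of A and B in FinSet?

Answer: NOT A VALID PRODUCT — |P|=5 ≠ |A|·|B|=6

Derivation:
|A|·|B| = 2·3 = 6;  |P| = 5
  → cardinalities differ; no bijection possible.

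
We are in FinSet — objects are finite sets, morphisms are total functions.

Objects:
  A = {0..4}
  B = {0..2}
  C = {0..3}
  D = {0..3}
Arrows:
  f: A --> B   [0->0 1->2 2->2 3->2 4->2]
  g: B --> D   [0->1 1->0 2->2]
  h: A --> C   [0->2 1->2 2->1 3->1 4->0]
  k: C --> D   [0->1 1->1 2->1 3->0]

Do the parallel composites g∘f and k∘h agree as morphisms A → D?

Answer: DOES NOT COMMUTE

Trace:
Path 1 = f;g:
  0 f-->0 g-->1
  1 f-->2 g-->2
  2 f-->2 g-->2
  3 f-->2 g-->2
  4 f-->2 g-->2
  result₁ = [0->1 1->2 2->2 3->2 4->2]
Path 2 = h;k:
  0 h-->2 k-->1
  1 h-->2 k-->1
  2 h-->1 k-->1
  3 h-->1 k-->1
  4 h-->0 k-->1
  result₂ = [0->1 1->1 2->1 3->1 4->1]
Equal? distinct morphisms ✗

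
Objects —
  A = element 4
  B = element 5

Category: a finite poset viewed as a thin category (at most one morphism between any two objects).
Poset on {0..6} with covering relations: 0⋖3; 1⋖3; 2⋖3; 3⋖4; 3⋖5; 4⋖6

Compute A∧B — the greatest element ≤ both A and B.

Common predecessors of 4,5: {0,1,2,3}
  0 <= 3
  1 <= 3
  2 <= 3
  3 <= 3
glb = 3

Answer: A∧B = 3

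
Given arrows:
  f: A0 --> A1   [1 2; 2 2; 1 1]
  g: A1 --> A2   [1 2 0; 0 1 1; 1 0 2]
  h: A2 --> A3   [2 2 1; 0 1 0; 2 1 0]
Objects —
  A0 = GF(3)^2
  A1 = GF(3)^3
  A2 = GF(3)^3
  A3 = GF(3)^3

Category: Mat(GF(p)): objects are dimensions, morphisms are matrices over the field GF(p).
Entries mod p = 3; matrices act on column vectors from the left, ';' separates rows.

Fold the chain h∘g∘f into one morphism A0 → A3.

Answer: [1 1; 0 0; 1 0]

Trace:
  e0=⟨1,0⟩ f-->⟨1,2,1⟩ g-->⟨2,0,0⟩ h-->⟨1,0,1⟩
  e1=⟨0,1⟩ f-->⟨2,2,1⟩ g-->⟨0,0,1⟩ h-->⟨1,0,0⟩
composite: [1 1; 0 0; 1 0]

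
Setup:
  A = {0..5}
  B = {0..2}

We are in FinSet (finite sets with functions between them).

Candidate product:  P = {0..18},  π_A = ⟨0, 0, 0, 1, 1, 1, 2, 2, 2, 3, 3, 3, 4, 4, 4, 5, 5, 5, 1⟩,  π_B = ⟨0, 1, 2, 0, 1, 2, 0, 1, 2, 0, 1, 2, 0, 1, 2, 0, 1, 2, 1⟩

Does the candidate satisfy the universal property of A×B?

Answer: NOT A VALID PRODUCT — |P|=19 ≠ |A|·|B|=18

Derivation:
|A|·|B| = 6·3 = 18;  |P| = 19
  → cardinalities differ; no bijection possible.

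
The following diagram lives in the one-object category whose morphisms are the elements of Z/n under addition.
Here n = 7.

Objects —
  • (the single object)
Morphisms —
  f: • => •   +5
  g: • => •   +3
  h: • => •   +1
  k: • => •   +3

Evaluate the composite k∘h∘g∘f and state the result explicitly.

  0 +5≡5 +3≡1 +1≡2 +3≡5  (mod 7)
result: +5

Answer: +5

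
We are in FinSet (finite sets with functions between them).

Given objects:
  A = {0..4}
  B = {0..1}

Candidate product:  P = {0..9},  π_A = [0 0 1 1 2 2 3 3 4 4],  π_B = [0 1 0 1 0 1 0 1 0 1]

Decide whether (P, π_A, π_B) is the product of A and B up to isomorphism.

|A|·|B| = 5·2 = 10;  |P| = 10
Check the pairing map k ↦ (π_A(k), π_B(k)):
  0 -> (0,0)
  1 -> (0,1)
  2 -> (1,0)
  3 -> (1,1)
  4 -> (2,0)
  5 -> (2,1)
  6 -> (3,0)
  7 -> (3,1)
  8 -> (4,0)
  9 -> (4,1)
distinct pairs in image: 10 / 10 needed
  → bijection onto A×B; projections well-typed.

Answer: VALID PRODUCT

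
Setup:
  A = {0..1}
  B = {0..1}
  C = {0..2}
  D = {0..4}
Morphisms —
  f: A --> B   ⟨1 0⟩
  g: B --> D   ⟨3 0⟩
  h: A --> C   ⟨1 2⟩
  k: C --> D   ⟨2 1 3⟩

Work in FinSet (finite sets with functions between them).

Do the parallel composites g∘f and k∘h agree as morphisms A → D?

Answer: DOES NOT COMMUTE

Work:
1) trace f;g:
  0 f-->1 g-->0
  1 f-->0 g-->3
  result₁ = ⟨0 3⟩
2) trace h;k:
  0 h-->1 k-->1
  1 h-->2 k-->3
  result₂ = ⟨1 3⟩
Equal? distinct morphisms ✗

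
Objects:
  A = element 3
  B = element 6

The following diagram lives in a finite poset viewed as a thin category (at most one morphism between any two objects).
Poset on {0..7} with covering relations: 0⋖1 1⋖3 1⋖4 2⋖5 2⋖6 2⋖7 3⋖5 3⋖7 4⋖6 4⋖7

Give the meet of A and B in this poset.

{x : x⊑A ∧ x⊑B} = {0,1}  (A=3, B=6)
  0 ⊑ 1
  1 ⊑ 1
glb = 1

Answer: A∧B = 1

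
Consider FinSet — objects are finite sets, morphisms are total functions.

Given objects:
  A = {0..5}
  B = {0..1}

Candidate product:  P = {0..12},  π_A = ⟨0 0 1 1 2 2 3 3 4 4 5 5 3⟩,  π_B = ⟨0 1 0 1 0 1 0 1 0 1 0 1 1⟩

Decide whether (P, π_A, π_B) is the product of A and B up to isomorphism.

|A|·|B| = 6·2 = 12;  |P| = 13
  → cardinalities differ; no bijection possible.

Answer: NOT A VALID PRODUCT — |P|=13 ≠ |A|·|B|=12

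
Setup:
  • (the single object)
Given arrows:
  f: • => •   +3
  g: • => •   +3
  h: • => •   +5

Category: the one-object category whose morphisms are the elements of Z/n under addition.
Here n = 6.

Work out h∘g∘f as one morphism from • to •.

Answer: +5

Work:
  0 +3≡3 +3≡0 +5≡5  (mod 6)
result: +5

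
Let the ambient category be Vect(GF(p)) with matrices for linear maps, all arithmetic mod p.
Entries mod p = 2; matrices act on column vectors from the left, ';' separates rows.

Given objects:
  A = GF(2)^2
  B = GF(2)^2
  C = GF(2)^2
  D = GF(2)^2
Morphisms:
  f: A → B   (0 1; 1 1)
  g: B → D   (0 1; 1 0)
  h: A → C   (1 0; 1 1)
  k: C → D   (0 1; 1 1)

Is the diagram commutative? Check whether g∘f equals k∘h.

Answer: COMMUTES

Trace:
1) trace f;g:
  e0=⟨1,0⟩ f→⟨0,1⟩ g→⟨1,0⟩
  e1=⟨0,1⟩ f→⟨1,1⟩ g→⟨1,1⟩
  ⟦path⟧₁ = (1 1; 0 1)
2) trace h;k:
  e0=⟨1,0⟩ h→⟨1,1⟩ k→⟨1,0⟩
  e1=⟨0,1⟩ h→⟨0,1⟩ k→⟨1,1⟩
  ⟦path⟧₂ = (1 1; 0 1)
Equal? equal; square commutes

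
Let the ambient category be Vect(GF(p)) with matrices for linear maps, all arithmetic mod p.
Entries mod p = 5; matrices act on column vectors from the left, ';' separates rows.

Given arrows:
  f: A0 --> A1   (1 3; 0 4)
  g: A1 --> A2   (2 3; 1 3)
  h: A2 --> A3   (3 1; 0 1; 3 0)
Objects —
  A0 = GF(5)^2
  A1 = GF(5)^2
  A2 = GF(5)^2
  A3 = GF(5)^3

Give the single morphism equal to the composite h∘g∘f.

  e0=⟨1,0⟩ f-->⟨1,0⟩ g-->⟨2,1⟩ h-->⟨2,1,1⟩
  e1=⟨0,1⟩ f-->⟨3,4⟩ g-->⟨3,0⟩ h-->⟨4,0,4⟩
⟦path⟧: (2 4; 1 0; 1 4)

Answer: (2 4; 1 0; 1 4)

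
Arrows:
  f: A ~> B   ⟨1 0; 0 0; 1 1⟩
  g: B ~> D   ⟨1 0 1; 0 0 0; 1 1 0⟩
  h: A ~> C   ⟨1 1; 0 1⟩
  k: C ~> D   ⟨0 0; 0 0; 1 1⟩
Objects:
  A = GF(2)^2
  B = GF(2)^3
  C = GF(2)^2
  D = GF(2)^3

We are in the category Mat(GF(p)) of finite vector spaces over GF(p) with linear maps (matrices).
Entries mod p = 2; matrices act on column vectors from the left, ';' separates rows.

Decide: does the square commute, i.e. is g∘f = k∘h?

Answer: DOES NOT COMMUTE

Derivation:
1) trace f;g:
  e0=[1,0] f~>[1,0,1] g~>[0,0,1]
  e1=[0,1] f~>[0,0,1] g~>[1,0,0]
  composite₁ = ⟨0 1; 0 0; 1 0⟩
2) trace h;k:
  e0=[1,0] h~>[1,0] k~>[0,0,1]
  e1=[0,1] h~>[1,1] k~>[0,0,0]
  composite₂ = ⟨0 0; 0 0; 1 0⟩
Equal? distinct morphisms ✗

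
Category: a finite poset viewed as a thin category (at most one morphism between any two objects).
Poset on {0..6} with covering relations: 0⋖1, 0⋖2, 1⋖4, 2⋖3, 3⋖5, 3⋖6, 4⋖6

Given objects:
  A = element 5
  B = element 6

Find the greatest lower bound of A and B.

Answer: A∧B = 3

Derivation:
Lower bounds of A=5 and B=6: {0,2,3}
  0 ≤ 3
  2 ≤ 3
  3 ≤ 3
glb = 3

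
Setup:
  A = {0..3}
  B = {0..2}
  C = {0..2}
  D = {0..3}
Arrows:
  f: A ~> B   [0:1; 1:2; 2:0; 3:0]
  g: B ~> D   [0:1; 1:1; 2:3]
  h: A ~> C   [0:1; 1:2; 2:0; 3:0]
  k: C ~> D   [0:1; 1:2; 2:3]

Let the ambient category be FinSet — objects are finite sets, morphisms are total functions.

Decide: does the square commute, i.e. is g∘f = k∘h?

Answer: DOES NOT COMMUTE

Work:
Along f;g (path 1):
  0 f~>1 g~>1
  1 f~>2 g~>3
  2 f~>0 g~>1
  3 f~>0 g~>1
  result₁ = [0:1; 1:3; 2:1; 3:1]
Along h;k (path 2):
  0 h~>1 k~>2
  1 h~>2 k~>3
  2 h~>0 k~>1
  3 h~>0 k~>1
  result₂ = [0:2; 1:3; 2:1; 3:1]
Equal? NO — does not commute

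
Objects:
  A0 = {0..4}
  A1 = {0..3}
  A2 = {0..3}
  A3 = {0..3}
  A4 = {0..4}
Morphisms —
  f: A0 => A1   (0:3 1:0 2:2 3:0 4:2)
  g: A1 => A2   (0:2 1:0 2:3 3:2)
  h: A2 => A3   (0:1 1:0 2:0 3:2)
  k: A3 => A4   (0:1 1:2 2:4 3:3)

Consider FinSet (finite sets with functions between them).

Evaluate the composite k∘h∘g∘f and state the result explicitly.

  0 f=>3 g=>2 h=>0 k=>1
  1 f=>0 g=>2 h=>0 k=>1
  2 f=>2 g=>3 h=>2 k=>4
  3 f=>0 g=>2 h=>0 k=>1
  4 f=>2 g=>3 h=>2 k=>4
composite: (0:1 1:1 2:4 3:1 4:4)

Answer: (0:1 1:1 2:4 3:1 4:4)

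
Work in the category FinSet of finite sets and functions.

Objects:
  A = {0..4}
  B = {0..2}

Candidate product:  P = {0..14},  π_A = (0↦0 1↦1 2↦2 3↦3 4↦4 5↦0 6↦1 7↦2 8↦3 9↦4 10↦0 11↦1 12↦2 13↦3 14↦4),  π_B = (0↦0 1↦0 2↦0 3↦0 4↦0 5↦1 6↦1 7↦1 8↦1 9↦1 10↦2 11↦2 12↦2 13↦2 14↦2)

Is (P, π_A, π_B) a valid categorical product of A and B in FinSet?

|A|·|B| = 5·3 = 15;  |P| = 15
Check the pairing map k ↦ (π_A(k), π_B(k)):
  0 ↦ (0,0)
  1 ↦ (1,0)
  2 ↦ (2,0)
  3 ↦ (3,0)
  4 ↦ (4,0)
  5 ↦ (0,1)
  6 ↦ (1,1)
  7 ↦ (2,1)
  8 ↦ (3,1)
  9 ↦ (4,1)
  10 ↦ (0,2)
  11 ↦ (1,2)
  12 ↦ (2,2)
  13 ↦ (3,2)
  14 ↦ (4,2)
distinct pairs in image: 15 / 15 needed
  → bijection onto A×B; projections well-typed.

Answer: VALID PRODUCT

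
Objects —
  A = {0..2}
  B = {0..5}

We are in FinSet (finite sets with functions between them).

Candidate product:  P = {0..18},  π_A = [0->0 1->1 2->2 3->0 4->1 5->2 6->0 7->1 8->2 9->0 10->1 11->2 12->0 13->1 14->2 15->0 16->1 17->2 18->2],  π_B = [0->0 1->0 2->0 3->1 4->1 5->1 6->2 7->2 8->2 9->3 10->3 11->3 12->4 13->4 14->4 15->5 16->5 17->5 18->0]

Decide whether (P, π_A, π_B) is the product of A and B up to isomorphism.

|A|·|B| = 3·6 = 18;  |P| = 19
  → cardinalities differ; no bijection possible.

Answer: NOT A VALID PRODUCT — |P|=19 ≠ |A|·|B|=18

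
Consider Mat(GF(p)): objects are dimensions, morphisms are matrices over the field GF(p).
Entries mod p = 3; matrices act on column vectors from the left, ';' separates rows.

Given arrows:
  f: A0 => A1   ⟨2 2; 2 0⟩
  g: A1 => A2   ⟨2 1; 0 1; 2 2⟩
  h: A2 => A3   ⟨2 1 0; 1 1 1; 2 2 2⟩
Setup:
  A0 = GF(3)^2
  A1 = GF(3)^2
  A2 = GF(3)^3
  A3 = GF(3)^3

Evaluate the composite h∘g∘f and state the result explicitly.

  e0=(1,0) f=>(2,2) g=>(0,2,2) h=>(2,1,2)
  e1=(0,1) f=>(2,0) g=>(1,0,1) h=>(2,2,1)
⟦path⟧: ⟨2 2; 1 2; 2 1⟩

Answer: ⟨2 2; 1 2; 2 1⟩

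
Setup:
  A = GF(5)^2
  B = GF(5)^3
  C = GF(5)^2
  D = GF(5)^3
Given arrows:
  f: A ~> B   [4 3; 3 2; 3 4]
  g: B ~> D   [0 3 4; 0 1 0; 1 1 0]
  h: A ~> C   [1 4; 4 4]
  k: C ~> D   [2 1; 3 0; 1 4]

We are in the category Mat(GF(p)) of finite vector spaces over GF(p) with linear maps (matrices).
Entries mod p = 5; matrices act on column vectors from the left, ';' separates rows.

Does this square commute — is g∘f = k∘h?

Answer: COMMUTES

Derivation:
1) trace f;g:
  e0=[1,0] f~>[4,3,3] g~>[1,3,2]
  e1=[0,1] f~>[3,2,4] g~>[2,2,0]
  ⟦path⟧₁ = [1 2; 3 2; 2 0]
2) trace h;k:
  e0=[1,0] h~>[1,4] k~>[1,3,2]
  e1=[0,1] h~>[4,4] k~>[2,2,0]
  ⟦path⟧₂ = [1 2; 3 2; 2 0]
Equal? same morphism ✓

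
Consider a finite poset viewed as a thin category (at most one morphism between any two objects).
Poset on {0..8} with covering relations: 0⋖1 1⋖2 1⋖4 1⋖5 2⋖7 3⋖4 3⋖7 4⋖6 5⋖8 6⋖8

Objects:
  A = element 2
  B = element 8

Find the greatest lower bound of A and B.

Answer: A∧B = 1

Derivation:
{x : x<=A ∧ x<=B} = {0,1}  (A=2, B=8)
  0 <= 1
  1 <= 1
glb = 1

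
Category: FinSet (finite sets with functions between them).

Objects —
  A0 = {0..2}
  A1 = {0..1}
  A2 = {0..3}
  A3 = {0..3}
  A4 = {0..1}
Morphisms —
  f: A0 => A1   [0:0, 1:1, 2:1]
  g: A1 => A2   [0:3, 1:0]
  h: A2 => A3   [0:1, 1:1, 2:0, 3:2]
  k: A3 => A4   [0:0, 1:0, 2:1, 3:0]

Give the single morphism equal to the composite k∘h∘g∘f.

  0 f=>0 g=>3 h=>2 k=>1
  1 f=>1 g=>0 h=>1 k=>0
  2 f=>1 g=>0 h=>1 k=>0
⟦path⟧: [0:1, 1:0, 2:0]

Answer: [0:1, 1:0, 2:0]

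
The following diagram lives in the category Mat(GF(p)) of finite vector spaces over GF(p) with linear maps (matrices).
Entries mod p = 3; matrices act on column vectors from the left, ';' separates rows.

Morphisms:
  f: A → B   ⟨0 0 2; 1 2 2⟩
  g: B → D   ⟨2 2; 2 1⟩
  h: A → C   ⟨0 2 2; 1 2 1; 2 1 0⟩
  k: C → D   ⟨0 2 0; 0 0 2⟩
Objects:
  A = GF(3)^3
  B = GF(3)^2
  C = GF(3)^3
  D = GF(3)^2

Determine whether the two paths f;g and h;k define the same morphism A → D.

Answer: COMMUTES

Derivation:
Path 1 = f;g:
  e0=(1,0,0) f→(0,1) g→(2,1)
  e1=(0,1,0) f→(0,2) g→(1,2)
  e2=(0,0,1) f→(2,2) g→(2,0)
  result₁ = ⟨2 1 2; 1 2 0⟩
Path 2 = h;k:
  e0=(1,0,0) h→(0,1,2) k→(2,1)
  e1=(0,1,0) h→(2,2,1) k→(1,2)
  e2=(0,0,1) h→(2,1,0) k→(2,0)
  result₂ = ⟨2 1 2; 1 2 0⟩
Equal? same morphism ✓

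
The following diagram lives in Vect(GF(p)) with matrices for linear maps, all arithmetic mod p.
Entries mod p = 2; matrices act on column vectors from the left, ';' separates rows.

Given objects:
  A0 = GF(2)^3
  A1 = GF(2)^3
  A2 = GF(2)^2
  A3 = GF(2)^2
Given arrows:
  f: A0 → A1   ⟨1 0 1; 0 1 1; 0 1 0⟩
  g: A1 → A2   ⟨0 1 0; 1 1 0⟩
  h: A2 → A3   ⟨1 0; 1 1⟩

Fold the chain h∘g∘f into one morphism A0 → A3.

  e0=(1,0,0) f→(1,0,0) g→(0,1) h→(0,1)
  e1=(0,1,0) f→(0,1,1) g→(1,1) h→(1,0)
  e2=(0,0,1) f→(1,1,0) g→(1,0) h→(1,1)
composite: ⟨0 1 1; 1 0 1⟩

Answer: ⟨0 1 1; 1 0 1⟩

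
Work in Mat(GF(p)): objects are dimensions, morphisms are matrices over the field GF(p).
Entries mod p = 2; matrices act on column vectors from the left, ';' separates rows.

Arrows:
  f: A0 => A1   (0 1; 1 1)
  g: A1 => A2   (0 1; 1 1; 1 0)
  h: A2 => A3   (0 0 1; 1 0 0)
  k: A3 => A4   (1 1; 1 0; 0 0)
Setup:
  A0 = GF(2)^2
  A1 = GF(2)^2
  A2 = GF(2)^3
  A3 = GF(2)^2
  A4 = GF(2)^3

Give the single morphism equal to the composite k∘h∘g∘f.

Answer: (1 0; 0 1; 0 0)

Work:
  e0=[1,0] f=>[0,1] g=>[1,1,0] h=>[0,1] k=>[1,0,0]
  e1=[0,1] f=>[1,1] g=>[1,0,1] h=>[1,1] k=>[0,1,0]
result: (1 0; 0 1; 0 0)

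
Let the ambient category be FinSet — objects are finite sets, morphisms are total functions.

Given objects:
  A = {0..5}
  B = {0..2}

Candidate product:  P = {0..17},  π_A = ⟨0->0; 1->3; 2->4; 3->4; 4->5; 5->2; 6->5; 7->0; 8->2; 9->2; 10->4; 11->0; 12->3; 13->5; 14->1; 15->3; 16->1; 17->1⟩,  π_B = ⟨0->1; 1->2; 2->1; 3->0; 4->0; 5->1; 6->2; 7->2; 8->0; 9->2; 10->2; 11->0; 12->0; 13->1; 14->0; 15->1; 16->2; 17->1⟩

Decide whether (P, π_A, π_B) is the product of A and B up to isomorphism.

|A|·|B| = 6·3 = 18;  |P| = 18
Check the pairing map k ↦ (π_A(k), π_B(k)):
  0 -> (0,1)
  1 -> (3,2)
  2 -> (4,1)
  3 -> (4,0)
  4 -> (5,0)
  5 -> (2,1)
  6 -> (5,2)
  7 -> (0,2)
  8 -> (2,0)
  9 -> (2,2)
  10 -> (4,2)
  11 -> (0,0)
  12 -> (3,0)
  13 -> (5,1)
  14 -> (1,0)
  15 -> (3,1)
  16 -> (1,2)
  17 -> (1,1)
distinct pairs in image: 18 / 18 needed
  → bijection onto A×B; projections well-typed.

Answer: VALID PRODUCT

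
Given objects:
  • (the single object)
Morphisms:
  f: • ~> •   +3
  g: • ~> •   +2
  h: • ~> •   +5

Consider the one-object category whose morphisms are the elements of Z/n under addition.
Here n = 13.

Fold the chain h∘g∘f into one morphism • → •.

Answer: +10

Derivation:
  0 +3≡3 +2≡5 +5≡10  (mod 13)
composite: +10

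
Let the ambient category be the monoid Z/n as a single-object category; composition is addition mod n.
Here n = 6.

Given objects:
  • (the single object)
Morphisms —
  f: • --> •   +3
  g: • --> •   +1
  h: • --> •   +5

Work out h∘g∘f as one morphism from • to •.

  0 +3≡3 +1≡4 +5≡3  (mod 6)
⟦path⟧: +3

Answer: +3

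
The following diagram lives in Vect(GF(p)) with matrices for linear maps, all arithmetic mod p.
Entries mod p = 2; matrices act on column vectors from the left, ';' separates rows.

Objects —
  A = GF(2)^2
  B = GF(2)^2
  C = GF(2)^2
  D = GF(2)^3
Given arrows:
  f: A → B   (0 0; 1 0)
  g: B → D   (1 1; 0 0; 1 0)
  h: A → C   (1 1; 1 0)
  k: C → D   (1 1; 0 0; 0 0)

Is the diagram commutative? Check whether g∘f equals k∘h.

Along f;g (path 1):
  e0=[1,0] f→[0,1] g→[1,0,0]
  e1=[0,1] f→[0,0] g→[0,0,0]
  result₁ = (1 0; 0 0; 0 0)
Along h;k (path 2):
  e0=[1,0] h→[1,1] k→[0,0,0]
  e1=[0,1] h→[1,0] k→[1,0,0]
  result₂ = (0 1; 0 0; 0 0)
Equal? distinct morphisms ✗

Answer: DOES NOT COMMUTE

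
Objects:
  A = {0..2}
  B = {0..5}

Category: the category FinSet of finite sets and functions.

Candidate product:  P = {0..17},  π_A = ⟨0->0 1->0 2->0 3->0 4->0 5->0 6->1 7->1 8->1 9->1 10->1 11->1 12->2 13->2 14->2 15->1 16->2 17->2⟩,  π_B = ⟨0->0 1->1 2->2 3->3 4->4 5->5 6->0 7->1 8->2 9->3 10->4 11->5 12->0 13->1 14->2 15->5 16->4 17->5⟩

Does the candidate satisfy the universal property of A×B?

Answer: NOT A VALID PRODUCT — duplicate pair at indices 11,15

Work:
|A|·|B| = 3·6 = 18;  |P| = 18
Check the pairing map k ↦ (π_A(k), π_B(k)):
  0 -> (0,0)
  1 -> (0,1)
  2 -> (0,2)
  3 -> (0,3)
  4 -> (0,4)
  5 -> (0,5)
  6 -> (1,0)
  7 -> (1,1)
  8 -> (1,2)
  9 -> (1,3)
  10 -> (1,4)
  11 -> (1,5)
  12 -> (2,0)
  13 -> (2,1)
  14 -> (2,2)
  15 -> (1,5)  ✗ repeats pair of k=11
  16 -> (2,4)
  17 -> (2,5)
distinct pairs in image: 17 / 18 needed
  → (1,5) hit at k=11 and k=15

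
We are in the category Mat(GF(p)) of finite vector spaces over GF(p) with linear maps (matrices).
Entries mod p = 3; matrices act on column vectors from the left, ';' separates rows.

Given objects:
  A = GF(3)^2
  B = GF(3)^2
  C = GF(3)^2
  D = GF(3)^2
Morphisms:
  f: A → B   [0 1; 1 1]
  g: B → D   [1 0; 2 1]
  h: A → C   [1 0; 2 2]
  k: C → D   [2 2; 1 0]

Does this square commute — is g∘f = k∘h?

Along f;g (path 1):
  e0=(1,0) f→(0,1) g→(0,1)
  e1=(0,1) f→(1,1) g→(1,0)
  composite₁ = [0 1; 1 0]
Along h;k (path 2):
  e0=(1,0) h→(1,2) k→(0,1)
  e1=(0,1) h→(0,2) k→(1,0)
  composite₂ = [0 1; 1 0]
Equal? equal; square commutes

Answer: COMMUTES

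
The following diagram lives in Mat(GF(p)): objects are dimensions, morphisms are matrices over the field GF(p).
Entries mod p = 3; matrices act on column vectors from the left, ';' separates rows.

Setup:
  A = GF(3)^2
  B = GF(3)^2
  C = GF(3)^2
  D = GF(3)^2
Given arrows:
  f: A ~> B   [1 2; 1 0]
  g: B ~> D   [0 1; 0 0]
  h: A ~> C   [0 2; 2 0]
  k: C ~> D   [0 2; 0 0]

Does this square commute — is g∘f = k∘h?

1) trace f;g:
  e0=(1,0) f~>(1,1) g~>(1,0)
  e1=(0,1) f~>(2,0) g~>(0,0)
  result₁ = [1 0; 0 0]
2) trace h;k:
  e0=(1,0) h~>(0,2) k~>(1,0)
  e1=(0,1) h~>(2,0) k~>(0,0)
  result₂ = [1 0; 0 0]
Equal? YES — commutes

Answer: COMMUTES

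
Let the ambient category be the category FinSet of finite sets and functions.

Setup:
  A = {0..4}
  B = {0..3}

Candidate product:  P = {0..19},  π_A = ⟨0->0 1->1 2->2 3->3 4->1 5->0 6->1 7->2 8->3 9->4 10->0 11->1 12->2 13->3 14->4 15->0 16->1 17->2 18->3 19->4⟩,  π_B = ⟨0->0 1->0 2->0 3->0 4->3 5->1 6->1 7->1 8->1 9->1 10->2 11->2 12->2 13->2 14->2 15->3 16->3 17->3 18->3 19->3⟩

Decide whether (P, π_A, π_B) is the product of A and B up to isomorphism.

|A|·|B| = 5·4 = 20;  |P| = 20
Check the pairing map k ↦ (π_A(k), π_B(k)):
  0 -> (0,0)
  1 -> (1,0)
  2 -> (2,0)
  3 -> (3,0)
  4 -> (1,3)
  5 -> (0,1)
  6 -> (1,1)
  7 -> (2,1)
  8 -> (3,1)
  9 -> (4,1)
  10 -> (0,2)
  11 -> (1,2)
  12 -> (2,2)
  13 -> (3,2)
  14 -> (4,2)
  15 -> (0,3)
  16 -> (1,3)  ✗ repeats pair of k=4
  17 -> (2,3)
  18 -> (3,3)
  19 -> (4,3)
distinct pairs in image: 19 / 20 needed
  → (1,3) hit at k=4 and k=16

Answer: NOT A VALID PRODUCT — duplicate pair at indices 16,4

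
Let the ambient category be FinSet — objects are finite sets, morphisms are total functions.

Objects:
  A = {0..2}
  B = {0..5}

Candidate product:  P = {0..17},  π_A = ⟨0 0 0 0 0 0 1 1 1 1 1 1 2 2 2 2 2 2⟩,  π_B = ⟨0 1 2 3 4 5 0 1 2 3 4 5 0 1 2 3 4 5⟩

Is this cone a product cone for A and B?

|A|·|B| = 3·6 = 18;  |P| = 18
Check the pairing map k ↦ (π_A(k), π_B(k)):
  0 ↦ (0,0)
  1 ↦ (0,1)
  2 ↦ (0,2)
  3 ↦ (0,3)
  4 ↦ (0,4)
  5 ↦ (0,5)
  6 ↦ (1,0)
  7 ↦ (1,1)
  8 ↦ (1,2)
  9 ↦ (1,3)
  10 ↦ (1,4)
  11 ↦ (1,5)
  12 ↦ (2,0)
  13 ↦ (2,1)
  14 ↦ (2,2)
  15 ↦ (2,3)
  16 ↦ (2,4)
  17 ↦ (2,5)
distinct pairs in image: 18 / 18 needed
  → bijection onto A×B; projections well-typed.

Answer: VALID PRODUCT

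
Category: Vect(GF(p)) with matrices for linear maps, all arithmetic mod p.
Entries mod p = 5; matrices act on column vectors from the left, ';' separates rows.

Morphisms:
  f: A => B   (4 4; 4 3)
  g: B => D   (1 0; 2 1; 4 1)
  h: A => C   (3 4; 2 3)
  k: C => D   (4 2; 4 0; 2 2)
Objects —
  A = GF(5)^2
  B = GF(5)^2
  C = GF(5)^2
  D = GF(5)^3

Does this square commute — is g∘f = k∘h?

1) trace f;g:
  e0=(1,0) f=>(4,4) g=>(4,2,0)
  e1=(0,1) f=>(4,3) g=>(4,1,4)
  ⟦path⟧₁ = (4 4; 2 1; 0 4)
2) trace h;k:
  e0=(1,0) h=>(3,2) k=>(1,2,0)
  e1=(0,1) h=>(4,3) k=>(2,1,4)
  ⟦path⟧₂ = (1 2; 2 1; 0 4)
Equal? differ; not commutative

Answer: DOES NOT COMMUTE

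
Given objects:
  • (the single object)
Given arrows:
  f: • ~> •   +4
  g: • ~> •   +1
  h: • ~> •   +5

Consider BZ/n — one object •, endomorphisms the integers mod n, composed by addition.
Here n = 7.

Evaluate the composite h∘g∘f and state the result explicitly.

  0 +4≡4 +1≡5 +5≡3  (mod 7)
composite: +3

Answer: +3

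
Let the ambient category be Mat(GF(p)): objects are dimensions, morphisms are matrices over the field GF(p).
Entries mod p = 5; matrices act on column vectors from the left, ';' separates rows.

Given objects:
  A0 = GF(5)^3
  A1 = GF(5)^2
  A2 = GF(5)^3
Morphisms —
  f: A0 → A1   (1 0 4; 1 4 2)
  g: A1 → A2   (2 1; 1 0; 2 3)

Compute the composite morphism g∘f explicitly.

Answer: (3 4 0; 1 0 4; 0 2 4)

Work:
  e0=⟨1,0,0⟩ f→⟨1,1⟩ g→⟨3,1,0⟩
  e1=⟨0,1,0⟩ f→⟨0,4⟩ g→⟨4,0,2⟩
  e2=⟨0,0,1⟩ f→⟨4,2⟩ g→⟨0,4,4⟩
⟦path⟧: (3 4 0; 1 0 4; 0 2 4)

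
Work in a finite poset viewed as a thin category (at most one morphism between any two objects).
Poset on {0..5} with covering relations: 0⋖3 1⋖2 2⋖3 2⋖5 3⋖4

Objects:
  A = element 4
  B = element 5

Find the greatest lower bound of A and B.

Common predecessors of 4,5: {1,2}
  1 <= 2
  2 <= 2
glb = 2

Answer: A∧B = 2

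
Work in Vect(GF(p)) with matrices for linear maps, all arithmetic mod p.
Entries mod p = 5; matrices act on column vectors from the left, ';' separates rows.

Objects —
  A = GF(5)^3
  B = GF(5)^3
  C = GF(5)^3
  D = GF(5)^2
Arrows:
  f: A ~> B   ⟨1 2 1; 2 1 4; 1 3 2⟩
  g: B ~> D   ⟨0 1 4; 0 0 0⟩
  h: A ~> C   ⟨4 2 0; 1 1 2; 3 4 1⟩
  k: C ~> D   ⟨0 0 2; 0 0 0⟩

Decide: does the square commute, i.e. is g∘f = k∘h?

Path 1 = f;g:
  e0=(1,0,0) f~>(1,2,1) g~>(1,0)
  e1=(0,1,0) f~>(2,1,3) g~>(3,0)
  e2=(0,0,1) f~>(1,4,2) g~>(2,0)
  ⟦path⟧₁ = ⟨1 3 2; 0 0 0⟩
Path 2 = h;k:
  e0=(1,0,0) h~>(4,1,3) k~>(1,0)
  e1=(0,1,0) h~>(2,1,4) k~>(3,0)
  e2=(0,0,1) h~>(0,2,1) k~>(2,0)
  ⟦path⟧₂ = ⟨1 3 2; 0 0 0⟩
Equal? YES — commutes

Answer: COMMUTES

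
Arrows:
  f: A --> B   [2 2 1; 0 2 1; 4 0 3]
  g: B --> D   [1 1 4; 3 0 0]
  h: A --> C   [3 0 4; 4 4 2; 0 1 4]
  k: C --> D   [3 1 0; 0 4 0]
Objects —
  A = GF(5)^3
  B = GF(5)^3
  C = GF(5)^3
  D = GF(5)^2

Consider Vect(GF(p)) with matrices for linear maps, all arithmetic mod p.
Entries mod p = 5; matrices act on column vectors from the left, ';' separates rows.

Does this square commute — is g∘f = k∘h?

Along f;g (path 1):
  e0=[1,0,0] f-->[2,0,4] g-->[3,1]
  e1=[0,1,0] f-->[2,2,0] g-->[4,1]
  e2=[0,0,1] f-->[1,1,3] g-->[4,3]
  ⟦path⟧₁ = [3 4 4; 1 1 3]
Along h;k (path 2):
  e0=[1,0,0] h-->[3,4,0] k-->[3,1]
  e1=[0,1,0] h-->[0,4,1] k-->[4,1]
  e2=[0,0,1] h-->[4,2,4] k-->[4,3]
  ⟦path⟧₂ = [3 4 4; 1 1 3]
Equal? same morphism ✓

Answer: COMMUTES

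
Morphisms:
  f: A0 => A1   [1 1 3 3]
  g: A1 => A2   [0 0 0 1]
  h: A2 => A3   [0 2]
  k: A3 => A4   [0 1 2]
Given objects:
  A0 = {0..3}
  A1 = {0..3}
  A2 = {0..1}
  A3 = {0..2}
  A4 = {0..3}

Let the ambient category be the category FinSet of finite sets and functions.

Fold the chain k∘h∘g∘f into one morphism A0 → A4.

  0 f=>1 g=>0 h=>0 k=>0
  1 f=>1 g=>0 h=>0 k=>0
  2 f=>3 g=>1 h=>2 k=>2
  3 f=>3 g=>1 h=>2 k=>2
composite: [0 0 2 2]

Answer: [0 0 2 2]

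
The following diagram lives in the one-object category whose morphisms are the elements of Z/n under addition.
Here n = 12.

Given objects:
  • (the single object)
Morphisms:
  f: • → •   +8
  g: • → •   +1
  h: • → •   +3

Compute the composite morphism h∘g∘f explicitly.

Answer: +0

Derivation:
  0 +8≡8 +1≡9 +3≡0  (mod 12)
composite: +0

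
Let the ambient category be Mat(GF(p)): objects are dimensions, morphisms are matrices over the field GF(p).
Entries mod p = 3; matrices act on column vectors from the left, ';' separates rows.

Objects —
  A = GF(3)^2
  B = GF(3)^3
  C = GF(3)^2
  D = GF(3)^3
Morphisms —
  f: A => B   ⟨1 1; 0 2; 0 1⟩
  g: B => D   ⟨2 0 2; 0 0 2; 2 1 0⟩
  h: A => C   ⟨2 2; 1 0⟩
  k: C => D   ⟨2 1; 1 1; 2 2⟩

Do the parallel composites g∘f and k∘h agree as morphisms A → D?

1) trace f;g:
  e0=[1,0] f=>[1,0,0] g=>[2,0,2]
  e1=[0,1] f=>[1,2,1] g=>[1,2,1]
  composite₁ = ⟨2 1; 0 2; 2 1⟩
2) trace h;k:
  e0=[1,0] h=>[2,1] k=>[2,0,0]
  e1=[0,1] h=>[2,0] k=>[1,2,1]
  composite₂ = ⟨2 1; 0 2; 0 1⟩
Equal? NO — does not commute

Answer: DOES NOT COMMUTE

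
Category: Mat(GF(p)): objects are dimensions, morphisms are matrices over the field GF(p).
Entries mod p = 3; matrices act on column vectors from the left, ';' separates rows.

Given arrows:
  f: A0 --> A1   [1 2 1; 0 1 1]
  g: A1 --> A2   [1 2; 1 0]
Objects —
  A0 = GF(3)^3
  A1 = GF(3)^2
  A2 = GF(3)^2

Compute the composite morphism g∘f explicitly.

Answer: [1 1 0; 1 2 1]

Trace:
  e0=(1,0,0) f-->(1,0) g-->(1,1)
  e1=(0,1,0) f-->(2,1) g-->(1,2)
  e2=(0,0,1) f-->(1,1) g-->(0,1)
⟦path⟧: [1 1 0; 1 2 1]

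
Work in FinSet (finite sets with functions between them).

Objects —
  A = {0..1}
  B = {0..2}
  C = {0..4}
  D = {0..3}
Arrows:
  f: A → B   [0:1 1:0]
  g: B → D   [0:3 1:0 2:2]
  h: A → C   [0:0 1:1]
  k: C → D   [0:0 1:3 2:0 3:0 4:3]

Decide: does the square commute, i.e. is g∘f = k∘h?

Answer: COMMUTES

Work:
1) trace f;g:
  0 f→1 g→0
  1 f→0 g→3
  ⟦path⟧₁ = [0:0 1:3]
2) trace h;k:
  0 h→0 k→0
  1 h→1 k→3
  ⟦path⟧₂ = [0:0 1:3]
Equal? equal; square commutes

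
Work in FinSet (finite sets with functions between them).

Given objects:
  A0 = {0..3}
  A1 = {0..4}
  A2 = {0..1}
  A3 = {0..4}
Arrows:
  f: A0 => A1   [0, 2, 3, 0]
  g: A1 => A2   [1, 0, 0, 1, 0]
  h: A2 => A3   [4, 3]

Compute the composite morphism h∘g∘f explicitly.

  0 f=>0 g=>1 h=>3
  1 f=>2 g=>0 h=>4
  2 f=>3 g=>1 h=>3
  3 f=>0 g=>1 h=>3
⟦path⟧: [3, 4, 3, 3]

Answer: [3, 4, 3, 3]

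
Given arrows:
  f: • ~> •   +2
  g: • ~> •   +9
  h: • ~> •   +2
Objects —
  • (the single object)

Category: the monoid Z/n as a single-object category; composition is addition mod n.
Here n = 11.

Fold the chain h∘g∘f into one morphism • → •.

Answer: +2

Trace:
  0 +2≡2 +9≡0 +2≡2  (mod 11)
result: +2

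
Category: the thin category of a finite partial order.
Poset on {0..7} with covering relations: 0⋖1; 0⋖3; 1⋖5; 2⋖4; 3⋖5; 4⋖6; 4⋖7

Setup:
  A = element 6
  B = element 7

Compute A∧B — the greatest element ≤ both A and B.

Answer: A∧B = 4

Trace:
{x : x⊑A ∧ x⊑B} = {2,4}  (A=6, B=7)
  2 ⊑ 4
  4 ⊑ 4
glb = 4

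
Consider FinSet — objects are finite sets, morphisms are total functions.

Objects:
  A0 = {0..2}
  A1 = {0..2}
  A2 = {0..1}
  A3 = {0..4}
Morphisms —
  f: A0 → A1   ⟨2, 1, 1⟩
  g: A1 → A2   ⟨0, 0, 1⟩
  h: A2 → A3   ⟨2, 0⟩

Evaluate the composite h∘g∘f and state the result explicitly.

Answer: ⟨0, 2, 2⟩

Work:
  0 f→2 g→1 h→0
  1 f→1 g→0 h→2
  2 f→1 g→0 h→2
composite: ⟨0, 2, 2⟩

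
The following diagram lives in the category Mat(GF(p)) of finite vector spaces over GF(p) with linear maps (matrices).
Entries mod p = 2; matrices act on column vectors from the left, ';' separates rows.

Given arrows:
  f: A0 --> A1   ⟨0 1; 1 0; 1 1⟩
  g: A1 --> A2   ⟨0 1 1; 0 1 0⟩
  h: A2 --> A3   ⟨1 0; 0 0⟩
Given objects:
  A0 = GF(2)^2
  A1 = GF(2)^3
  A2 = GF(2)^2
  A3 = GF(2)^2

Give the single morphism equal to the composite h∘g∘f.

Answer: ⟨0 1; 0 0⟩

Derivation:
  e0=[1,0] f-->[0,1,1] g-->[0,1] h-->[0,0]
  e1=[0,1] f-->[1,0,1] g-->[1,0] h-->[1,0]
⟦path⟧: ⟨0 1; 0 0⟩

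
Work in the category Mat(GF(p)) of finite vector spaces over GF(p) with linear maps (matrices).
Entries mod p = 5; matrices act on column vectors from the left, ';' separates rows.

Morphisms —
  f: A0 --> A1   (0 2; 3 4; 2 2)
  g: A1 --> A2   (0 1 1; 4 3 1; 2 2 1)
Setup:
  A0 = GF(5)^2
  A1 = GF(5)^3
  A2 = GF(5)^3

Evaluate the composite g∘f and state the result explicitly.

Answer: (0 1; 1 2; 3 4)

Trace:
  e0=[1,0] f-->[0,3,2] g-->[0,1,3]
  e1=[0,1] f-->[2,4,2] g-->[1,2,4]
composite: (0 1; 1 2; 3 4)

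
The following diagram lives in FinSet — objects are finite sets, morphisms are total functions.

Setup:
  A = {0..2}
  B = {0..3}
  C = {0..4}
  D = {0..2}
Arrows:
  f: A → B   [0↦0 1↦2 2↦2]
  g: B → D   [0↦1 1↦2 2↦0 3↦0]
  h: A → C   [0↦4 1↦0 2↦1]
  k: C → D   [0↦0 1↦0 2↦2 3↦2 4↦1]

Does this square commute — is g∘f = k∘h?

Answer: COMMUTES

Trace:
Along f;g (path 1):
  0 f→0 g→1
  1 f→2 g→0
  2 f→2 g→0
  composite₁ = [0↦1 1↦0 2↦0]
Along h;k (path 2):
  0 h→4 k→1
  1 h→0 k→0
  2 h→1 k→0
  composite₂ = [0↦1 1↦0 2↦0]
Equal? equal; square commutes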